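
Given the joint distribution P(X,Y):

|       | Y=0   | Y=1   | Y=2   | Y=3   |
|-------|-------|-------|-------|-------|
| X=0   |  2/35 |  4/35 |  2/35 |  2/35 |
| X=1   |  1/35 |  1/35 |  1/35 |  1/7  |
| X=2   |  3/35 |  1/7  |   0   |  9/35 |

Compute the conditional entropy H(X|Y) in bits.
1.3423 bits

H(X|Y) = H(X,Y) - H(Y)

H(X,Y) = -Σ_{x,y} P(x,y) log₂ P(x,y). Per-cell terms -P(x,y)·log₂P(x,y):
  X=0: 0.23596, 0.35763, 0.23596, 0.23596
  X=1: 0.14655, 0.14655, 0.14655, 0.40105
  X=2: 0.30380, 0.40105, 0.00000, 0.50383
  (cells with P = 0 contribute 0)
Sum of the 12 terms: H(X,Y) = 3.1149 bits

Marginal of Y (column sums):
  P(Y=0) = 2/35 + 1/35 + 3/35 = 6/35
  P(Y=1) = 4/35 + 1/35 + 1/7 = 2/7
  P(Y=2) = 2/35 + 1/35 + 0 = 3/35
  P(Y=3) = 2/35 + 1/7 + 9/35 = 16/35
H(Y) = -[(6/35)·log₂(6/35) + (2/7)·log₂(2/7) + (3/35)·log₂(3/35) + (16/35)·log₂(16/35)]
  = 0.43617 + 0.51639 + 0.30380 + 0.51624 = 1.7726 bits

H(X|Y) = H(X,Y) - H(Y) = 3.1149 - 1.7726 = 1.3423 bits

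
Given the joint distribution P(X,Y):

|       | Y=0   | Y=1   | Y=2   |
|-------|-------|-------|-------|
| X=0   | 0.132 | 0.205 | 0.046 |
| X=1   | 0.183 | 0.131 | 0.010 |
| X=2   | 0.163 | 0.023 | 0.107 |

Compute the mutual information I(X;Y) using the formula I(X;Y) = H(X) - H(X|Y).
0.1878 bits

I(X;Y) = H(X) - H(X|Y)

Marginal of X (row sums):
  P(X=0) = 0.132 + 0.205 + 0.046 = 0.383
  P(X=1) = 0.183 + 0.131 + 0.010 = 0.324
  P(X=2) = 0.163 + 0.023 + 0.107 = 0.293
H(X) = -[0.383·log₂(0.383) + 0.324·log₂(0.324) + 0.293·log₂(0.293)]
  = 0.5303 + 0.5268 + 0.5189 = 1.5760 bits

Marginal of Y (column sums):
  P(Y=0) = 0.132 + 0.183 + 0.163 = 0.478
  P(Y=1) = 0.205 + 0.131 + 0.023 = 0.359
  P(Y=2) = 0.046 + 0.010 + 0.107 = 0.163
H(X|Y) = Σ_y P(y)·H(X|Y=y):
  Y=0: P(Y=0) = 0.478, P(X|Y=0) = (66/239, 183/478, 163/478) → H(X|Y=0) = 1.5723
  Y=1: P(Y=1) = 0.359, P(X|Y=1) = (205/359, 131/359, 23/359) → H(X|Y=1) = 1.2463
  Y=2: P(Y=2) = 0.163, P(X|Y=2) = (46/163, 10/163, 107/163) → H(X|Y=2) = 1.1608
H(X|Y) = 0.478·1.5723 + 0.359·1.2463 + 0.163·1.1608 = 1.3882 bits

I(X;Y) = H(X) - H(X|Y) = 1.5760 - 1.3882 = 0.1878 bits

Cross-check via I(X;Y) = H(X) + H(Y) - H(X,Y): computing H(Y) from the column sums and H(X,Y) from the 9 cells in the same way gives H(Y) = 1.4662 bits and H(X,Y) = 2.8544 bits, so
I(X;Y) = 1.5760 + 1.4662 - 2.8544 = 0.1878 bits ✓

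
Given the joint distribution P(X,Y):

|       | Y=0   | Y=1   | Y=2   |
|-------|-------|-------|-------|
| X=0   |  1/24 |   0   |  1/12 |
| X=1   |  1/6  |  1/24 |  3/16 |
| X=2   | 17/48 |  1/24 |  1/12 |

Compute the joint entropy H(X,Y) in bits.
2.5846 bits

H(X,Y) = -Σ_{x,y} P(x,y) log₂ P(x,y). Per-cell terms -P(x,y)·log₂P(x,y):
  X=0: 0.19104, 0.00000, 0.29875
  X=1: 0.43083, 0.19104, 0.45282
  X=2: 0.53036, 0.19104, 0.29875
  (cells with P = 0 contribute 0)
Sum of the 9 terms: H(X,Y) = 2.5846 bits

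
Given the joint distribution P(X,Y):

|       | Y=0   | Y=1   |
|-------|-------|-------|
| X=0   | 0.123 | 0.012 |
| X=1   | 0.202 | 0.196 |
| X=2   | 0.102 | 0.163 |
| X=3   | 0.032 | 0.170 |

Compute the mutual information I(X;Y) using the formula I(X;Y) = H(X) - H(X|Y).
0.1566 bits

I(X;Y) = H(X) - H(X|Y)

Marginal of X (row sums):
  P(X=0) = 0.123 + 0.012 = 0.135
  P(X=1) = 0.202 + 0.196 = 0.398
  P(X=2) = 0.102 + 0.163 = 0.265
  P(X=3) = 0.032 + 0.170 = 0.202
H(X) = -[0.135·log₂(0.135) + 0.398·log₂(0.398) + 0.265·log₂(0.265) + 0.202·log₂(0.202)]
  = 0.3900108 + 0.5290055 + 0.5077230 + 0.4661297 = 1.892869 bits

Marginal of Y (column sums):
  P(Y=0) = 0.123 + 0.202 + 0.102 + 0.032 = 0.459
  P(Y=1) = 0.012 + 0.196 + 0.163 + 0.170 = 0.541
H(X|Y) = Σ_y P(y)·H(X|Y=y):
  Y=0: P(Y=0) = 0.459, P(X|Y=0) = (41/153, 202/459, 2/9, 32/459) → H(X|Y=0) = 1.7803125
  Y=1: P(Y=1) = 0.541, P(X|Y=1) = (12/541, 196/541, 163/541, 170/541) → H(X|Y=1) = 1.6988160
H(X|Y) = 0.459·1.7803125 + 0.541·1.6988160 = 1.736223 bits

I(X;Y) = H(X) - H(X|Y) = 1.892869 - 1.736223 = 0.1566 bits

Cross-check via I(X;Y) = H(X) + H(Y) - H(X,Y): computing H(Y) from the column sums and H(X,Y) from the 8 cells in the same way gives H(Y) = 0.995144 bits and H(X,Y) = 2.731367 bits, so
I(X;Y) = 1.892869 + 0.995144 - 2.731367 = 0.1566 bits ✓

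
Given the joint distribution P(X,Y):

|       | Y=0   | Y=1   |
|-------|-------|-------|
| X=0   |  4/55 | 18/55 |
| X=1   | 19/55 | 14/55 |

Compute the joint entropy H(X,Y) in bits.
1.8346 bits

H(X,Y) = -Σ_{x,y} P(x,y) log₂ P(x,y). Per-cell terms -P(x,y)·log₂P(x,y):
  X=0: 0.2750, 0.5274
  X=1: 0.5297, 0.5025
Sum of the 4 terms: H(X,Y) = 1.8346 bits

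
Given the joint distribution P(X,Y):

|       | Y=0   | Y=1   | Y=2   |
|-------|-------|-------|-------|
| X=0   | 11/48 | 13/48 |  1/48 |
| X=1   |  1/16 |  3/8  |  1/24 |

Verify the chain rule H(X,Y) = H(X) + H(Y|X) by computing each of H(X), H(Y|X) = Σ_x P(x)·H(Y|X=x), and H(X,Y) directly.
H(X) = 0.9987 bits, H(Y|X) = 1.0868 bits, H(X,Y) = 2.0855 bits

Marginal of X (row sums):
  P(X=0) = 11/48 + 13/48 + 1/48 = 25/48
  P(X=1) = 1/16 + 3/8 + 1/24 = 23/48
H(X) = -[(25/48)·log₂(25/48) + (23/48)·log₂(23/48)]
  = 0.490160 + 0.508588 = 0.9987 bits

H(Y|X) = Σ_x P(x)·H(Y|X=x):
  X=0: P(X=0) = 25/48, P(Y|X=0) = (11/25, 13/25, 1/25) → H(Y|X=0) = 1.197478
  X=1: P(X=1) = 23/48, P(Y|X=1) = (3/23, 18/23, 2/23) → H(Y|X=1) = 0.966452
H(Y|X) = (25/48)·1.197478 + (23/48)·0.966452 = 1.0868 bits

H(X,Y) = -Σ_{x,y} P(x,y) log₂ P(x,y). Per-cell terms -P(x,y)·log₂P(x,y):
  X=0: 0.487101, 0.510392, 0.116353
  X=1: 0.250000, 0.530639, 0.191040
Sum of the 6 terms: H(X,Y) = 2.0855 bits

Chain rule check:
  H(X) + H(Y|X) = 0.9987 + 1.0868 = 2.0855 bits
  H(X,Y) = 2.0855 bits
✓ Chain rule verified.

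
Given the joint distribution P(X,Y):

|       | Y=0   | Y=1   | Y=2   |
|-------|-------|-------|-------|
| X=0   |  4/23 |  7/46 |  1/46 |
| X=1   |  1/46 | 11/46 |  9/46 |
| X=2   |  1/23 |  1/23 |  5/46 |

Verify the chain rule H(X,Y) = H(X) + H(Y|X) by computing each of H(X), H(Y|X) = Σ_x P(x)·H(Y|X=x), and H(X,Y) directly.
H(X) = 1.5069 bits, H(Y|X) = 1.2810 bits, H(X,Y) = 2.7878 bits

Marginal of X (row sums):
  P(X=0) = 4/23 + 7/46 + 1/46 = 8/23
  P(X=1) = 1/46 + 11/46 + 9/46 = 21/46
  P(X=2) = 1/23 + 1/23 + 5/46 = 9/46
H(X) = -[(8/23)·log₂(8/23) + (21/46)·log₂(21/46) + (9/46)·log₂(9/46)]
  = 0.529935 + 0.516438 + 0.460494 = 1.5069 bits

H(Y|X) = Σ_x P(x)·H(Y|X=x):
  X=0: P(X=0) = 8/23, P(Y|X=0) = (1/2, 7/16, 1/16) → H(Y|X=0) = 1.271782
  X=1: P(X=1) = 21/46, P(Y|X=1) = (1/21, 11/21, 3/7) → H(Y|X=1) = 1.221695
  X=2: P(X=2) = 9/46, P(Y|X=2) = (2/9, 2/9, 5/9) → H(Y|X=2) = 1.435521
H(Y|X) = (8/23)·1.271782 + (21/46)·1.221695 + (9/46)·1.435521 = 1.2810 bits

H(X,Y) = -Σ_{x,y} P(x,y) log₂ P(x,y). Per-cell terms -P(x,y)·log₂P(x,y):
  X=0: 0.438880, 0.413336, 0.120077
  X=1: 0.120077, 0.493596, 0.460494
  X=2: 0.196677, 0.196677, 0.348004
Sum of the 9 terms: H(X,Y) = 2.7878 bits

Chain rule check:
  H(X) + H(Y|X) = 1.5069 + 1.2810 = 2.7879 bits
  H(X,Y) = 2.7878 bits
✓ Chain rule verified (Δ = 0.0001 is 4-dp rounding noise: each of the three values was rounded independently).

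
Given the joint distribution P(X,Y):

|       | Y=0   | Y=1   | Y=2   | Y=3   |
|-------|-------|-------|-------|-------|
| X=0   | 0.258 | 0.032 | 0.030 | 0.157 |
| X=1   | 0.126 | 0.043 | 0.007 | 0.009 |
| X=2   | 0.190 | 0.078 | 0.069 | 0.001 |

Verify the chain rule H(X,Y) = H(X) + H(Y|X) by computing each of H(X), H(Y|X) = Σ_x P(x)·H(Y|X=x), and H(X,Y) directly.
H(X) = 1.4887 bits, H(Y|X) = 1.4470 bits, H(X,Y) = 2.9358 bits

Marginal of X (row sums):
  P(X=0) = 0.258 + 0.032 + 0.030 + 0.157 = 0.477
  P(X=1) = 0.126 + 0.043 + 0.007 + 0.009 = 0.185
  P(X=2) = 0.190 + 0.078 + 0.069 + 0.001 = 0.338
H(X) = -[0.477·log₂(0.477) + 0.185·log₂(0.185) + 0.338·log₂(0.338)]
  = 0.50941 + 0.45036 + 0.52894 = 1.4887 bits

H(Y|X) = Σ_x P(x)·H(Y|X=x):
  X=0: P(X=0) = 0.477, P(Y|X=0) = (86/159, 32/477, 10/159, 157/477) → H(Y|X=0) = 1.51973
  X=1: P(X=1) = 0.185, P(Y|X=1) = (126/185, 43/185, 7/185, 9/185) → H(Y|X=1) = 1.25761
  X=2: P(X=2) = 0.338, P(Y|X=2) = (95/169, 3/13, 69/338, 1/338) → H(Y|X=2) = 1.44815
H(Y|X) = 0.477·1.51973 + 0.185·1.25761 + 0.338·1.44815 = 1.4470 bits

H(X,Y) = -Σ_{x,y} P(x,y) log₂ P(x,y). Per-cell terms -P(x,y)·log₂P(x,y):
  X=0: 0.50428, 0.15891, 0.15177, 0.41937
  X=1: 0.37655, 0.19520, 0.05011, 0.06116
  X=2: 0.45523, 0.28707, 0.26615, 0.00997
Sum of the 12 terms: H(X,Y) = 2.9358 bits

Chain rule check:
  H(X) + H(Y|X) = 1.4887 + 1.4470 = 2.9357 bits
  H(X,Y) = 2.9358 bits
✓ Chain rule verified (Δ = 0.0001 is 4-dp rounding noise: each of the three values was rounded independently).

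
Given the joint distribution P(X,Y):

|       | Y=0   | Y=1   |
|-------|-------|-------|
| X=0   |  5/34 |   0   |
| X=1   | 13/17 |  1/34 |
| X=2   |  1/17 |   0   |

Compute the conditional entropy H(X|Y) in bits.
0.9013 bits

H(X|Y) = H(X,Y) - H(Y)

H(X,Y) = -Σ_{x,y} P(x,y) log₂ P(x,y). Per-cell terms -P(x,y)·log₂P(x,y):
  X=0: 0.4067, 0.0000
  X=1: 0.2960, 0.1496
  X=2: 0.2404, 0.0000
  (cells with P = 0 contribute 0)
Sum of the 6 terms: H(X,Y) = 1.0927 bits

Marginal of Y (column sums):
  P(Y=0) = 5/34 + 13/17 + 1/17 = 33/34
  P(Y=1) = 0 + 1/34 + 0 = 1/34
H(Y) = -[(33/34)·log₂(33/34) + (1/34)·log₂(1/34)]
  = 0.0418 + 0.1496 = 0.1914 bits

H(X|Y) = H(X,Y) - H(Y) = 1.0927 - 0.1914 = 0.9013 bits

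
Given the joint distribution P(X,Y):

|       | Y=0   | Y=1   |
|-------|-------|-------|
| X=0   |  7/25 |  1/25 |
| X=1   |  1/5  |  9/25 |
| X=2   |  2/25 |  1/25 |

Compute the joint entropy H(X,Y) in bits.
2.1722 bits

H(X,Y) = -Σ_{x,y} P(x,y) log₂ P(x,y). Per-cell terms -P(x,y)·log₂P(x,y):
  X=0: 0.51422, 0.18575
  X=1: 0.46439, 0.53062
  X=2: 0.29151, 0.18575
Sum of the 6 terms: H(X,Y) = 2.1722 bits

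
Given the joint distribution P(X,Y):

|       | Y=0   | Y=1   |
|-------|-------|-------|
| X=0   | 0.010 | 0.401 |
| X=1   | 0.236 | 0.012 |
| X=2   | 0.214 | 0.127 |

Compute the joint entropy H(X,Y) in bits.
2.0174 bits

H(X,Y) = -Σ_{x,y} P(x,y) log₂ P(x,y). Per-cell terms -P(x,y)·log₂P(x,y):
  X=0: 0.06644, 0.52865
  X=1: 0.49162, 0.07657
  X=2: 0.47600, 0.37809
Sum of the 6 terms: H(X,Y) = 2.0174 bits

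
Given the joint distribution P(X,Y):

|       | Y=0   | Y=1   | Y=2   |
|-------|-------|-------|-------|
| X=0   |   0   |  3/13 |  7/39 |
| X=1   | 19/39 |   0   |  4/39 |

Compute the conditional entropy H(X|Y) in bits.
0.2667 bits

H(X|Y) = H(X,Y) - H(Y)

H(X,Y) = -Σ_{x,y} P(x,y) log₂ P(x,y). Per-cell terms -P(x,y)·log₂P(x,y):
  X=0: 0.0000000, 0.4881871, 0.4447777
  X=1: 0.5054364, 0.0000000, 0.3369643
  (cells with P = 0 contribute 0)
Sum of the 6 terms: H(X,Y) = 1.7753655 bits

Marginal of Y (column sums):
  P(Y=0) = 0 + 19/39 = 19/39
  P(Y=1) = 3/13 + 0 = 3/13
  P(Y=2) = 7/39 + 4/39 = 11/39
H(Y) = -[(19/39)·log₂(19/39) + (3/13)·log₂(3/13) + (11/39)·log₂(11/39)]
  = 0.5054364 + 0.4881871 + 0.5150173 = 1.5086408 bits

H(X|Y) = H(X,Y) - H(Y) = 1.7753655 - 1.5086408 = 0.2667 bits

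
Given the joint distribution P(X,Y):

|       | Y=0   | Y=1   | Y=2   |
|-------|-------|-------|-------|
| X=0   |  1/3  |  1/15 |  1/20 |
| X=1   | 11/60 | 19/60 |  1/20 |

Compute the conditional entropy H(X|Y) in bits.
0.8403 bits

H(X|Y) = H(X,Y) - H(Y)

H(X,Y) = -Σ_{x,y} P(x,y) log₂ P(x,y). Per-cell terms -P(x,y)·log₂P(x,y):
  X=0: 0.5283, 0.2605, 0.2161
  X=1: 0.4487, 0.5253, 0.2161
Sum of the 6 terms: H(X,Y) = 2.1950 bits

Marginal of Y (column sums):
  P(Y=0) = 1/3 + 11/60 = 31/60
  P(Y=1) = 1/15 + 19/60 = 23/60
  P(Y=2) = 1/20 + 1/20 = 1/10
H(Y) = -[(31/60)·log₂(31/60) + (23/60)·log₂(23/60) + (1/10)·log₂(1/10)]
  = 0.4922 + 0.5303 + 0.3322 = 1.3547 bits

H(X|Y) = H(X,Y) - H(Y) = 2.1950 - 1.3547 = 0.8403 bits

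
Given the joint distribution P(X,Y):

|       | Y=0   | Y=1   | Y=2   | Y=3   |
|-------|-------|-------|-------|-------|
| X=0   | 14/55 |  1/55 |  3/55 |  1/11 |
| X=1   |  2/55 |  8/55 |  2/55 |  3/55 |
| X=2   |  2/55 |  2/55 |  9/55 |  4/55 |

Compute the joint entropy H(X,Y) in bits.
3.1822 bits

H(X,Y) = -Σ_{x,y} P(x,y) log₂ P(x,y). Per-cell terms -P(x,y)·log₂P(x,y):
  X=0: 0.50247, 0.10512, 0.22889, 0.31449
  X=1: 0.17387, 0.40456, 0.17387, 0.22889
  X=2: 0.17387, 0.17387, 0.42733, 0.27501
Sum of the 12 terms: H(X,Y) = 3.1822 bits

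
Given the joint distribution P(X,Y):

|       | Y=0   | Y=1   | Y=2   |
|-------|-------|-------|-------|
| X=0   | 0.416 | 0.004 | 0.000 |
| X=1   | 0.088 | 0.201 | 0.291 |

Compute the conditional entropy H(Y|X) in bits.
0.8689 bits

H(Y|X) = H(X,Y) - H(X)

H(X,Y) = -Σ_{x,y} P(x,y) log₂ P(x,y). Per-cell terms -P(x,y)·log₂P(x,y):
  X=0: 0.526383, 0.031863, 0.000000
  X=1: 0.308559, 0.465261, 0.518245
  (cells with P = 0 contribute 0)
Sum of the 6 terms: H(X,Y) = 1.85031 bits

Marginal of X (row sums):
  P(X=0) = 0.416 + 0.004 + 0.000 = 0.420
  P(X=1) = 0.088 + 0.201 + 0.291 = 0.580
H(X) = -[0.420·log₂(0.420) + 0.580·log₂(0.580)]
  = 0.525646 + 0.455808 = 0.98145 bits

H(Y|X) = H(X,Y) - H(X) = 1.85031 - 0.98145 = 0.8689 bits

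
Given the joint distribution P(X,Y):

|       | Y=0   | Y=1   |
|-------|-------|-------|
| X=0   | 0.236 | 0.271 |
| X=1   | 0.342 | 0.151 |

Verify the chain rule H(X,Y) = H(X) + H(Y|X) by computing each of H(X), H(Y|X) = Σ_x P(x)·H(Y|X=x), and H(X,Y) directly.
H(X) = 0.9999 bits, H(Y|X) = 0.9435 bits, H(X,Y) = 1.9433 bits

Marginal of X (row sums):
  P(X=0) = 0.236 + 0.271 = 0.507
  P(X=1) = 0.342 + 0.151 = 0.493
H(X) = -[0.507·log₂(0.507) + 0.493·log₂(0.493)]
  = 0.49683 + 0.50303 = 0.9999 bits

H(Y|X) = Σ_x P(x)·H(Y|X=x):
  X=0: P(X=0) = 0.507, P(Y|X=0) = (236/507, 271/507) → H(Y|X=0) = 0.99656
  X=1: P(X=1) = 0.493, P(Y|X=1) = (342/493, 151/493) → H(Y|X=1) = 0.88884
H(Y|X) = 0.507·0.99656 + 0.493·0.88884 = 0.9435 bits

H(X,Y) = -Σ_{x,y} P(x,y) log₂ P(x,y). Per-cell terms -P(x,y)·log₂P(x,y):
  X=0: 0.49162, 0.51047
  X=1: 0.52939, 0.41183
Sum of the 4 terms: H(X,Y) = 1.9433 bits

Chain rule check:
  H(X) + H(Y|X) = 0.9999 + 0.9435 = 1.9434 bits
  H(X,Y) = 1.9433 bits
✓ Chain rule verified (Δ = 0.0001 is 4-dp rounding noise: each of the three values was rounded independently).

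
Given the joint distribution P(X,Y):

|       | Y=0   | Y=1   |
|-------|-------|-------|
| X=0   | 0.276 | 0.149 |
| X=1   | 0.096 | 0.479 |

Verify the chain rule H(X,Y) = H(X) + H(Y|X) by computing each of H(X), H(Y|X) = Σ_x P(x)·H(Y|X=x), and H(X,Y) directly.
H(X) = 0.9837 bits, H(Y|X) = 0.7714 bits, H(X,Y) = 1.7551 bits

Marginal of X (row sums):
  P(X=0) = 0.276 + 0.149 = 0.425
  P(X=1) = 0.096 + 0.479 = 0.575
H(X) = -[0.425·log₂(0.425) + 0.575·log₂(0.575)]
  = 0.5246 + 0.4591 = 0.9837 bits

H(Y|X) = Σ_x P(x)·H(Y|X=x):
  X=0: P(X=0) = 0.425, P(Y|X=0) = (276/425, 149/425) → H(Y|X=0) = 0.9346
  X=1: P(X=1) = 0.575, P(Y|X=1) = (96/575, 479/575) → H(Y|X=1) = 0.6507
H(Y|X) = 0.425·0.9346 + 0.575·0.6507 = 0.7714 bits

H(X,Y) = -Σ_{x,y} P(x,y) log₂ P(x,y). Per-cell terms -P(x,y)·log₂P(x,y):
  X=0: 0.5126, 0.4092
  X=1: 0.3246, 0.5087
Sum of the 4 terms: H(X,Y) = 1.7551 bits

Chain rule check:
  H(X) + H(Y|X) = 0.9837 + 0.7714 = 1.7551 bits
  H(X,Y) = 1.7551 bits
✓ Chain rule verified.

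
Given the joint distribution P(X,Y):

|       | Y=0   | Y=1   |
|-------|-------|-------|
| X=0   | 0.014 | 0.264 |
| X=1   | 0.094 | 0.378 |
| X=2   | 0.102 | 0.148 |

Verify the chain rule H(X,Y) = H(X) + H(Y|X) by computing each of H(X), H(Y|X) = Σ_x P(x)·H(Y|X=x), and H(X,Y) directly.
H(X) = 1.5247 bits, H(Y|X) = 0.6639 bits, H(X,Y) = 2.1885 bits

Marginal of X (row sums):
  P(X=0) = 0.014 + 0.264 = 0.278
  P(X=1) = 0.094 + 0.378 = 0.472
  P(X=2) = 0.102 + 0.148 = 0.250
H(X) = -[0.278·log₂(0.278) + 0.472·log₂(0.472) + 0.250·log₂(0.250)]
  = 0.51342 + 0.51124 + 0.50000 = 1.5247 bits

H(Y|X) = Σ_x P(x)·H(Y|X=x):
  X=0: P(X=0) = 0.278, P(Y|X=0) = (7/139, 132/139) → H(Y|X=0) = 0.28792
  X=1: P(X=1) = 0.472, P(Y|X=1) = (47/236, 189/236) → H(Y|X=1) = 0.72023
  X=2: P(X=2) = 0.250, P(Y|X=2) = (51/125, 74/125) → H(Y|X=2) = 0.97544
H(Y|X) = 0.278·0.28792 + 0.472·0.72023 + 0.250·0.97544 = 0.6639 bits

H(X,Y) = -Σ_{x,y} P(x,y) log₂ P(x,y). Per-cell terms -P(x,y)·log₂P(x,y):
  X=0: 0.08622, 0.50725
  X=1: 0.32065, 0.53054
  X=2: 0.33592, 0.40794
Sum of the 6 terms: H(X,Y) = 2.1885 bits

Chain rule check:
  H(X) + H(Y|X) = 1.5247 + 0.6639 = 2.1886 bits
  H(X,Y) = 2.1885 bits
✓ Chain rule verified (Δ = 0.0001 is 4-dp rounding noise: each of the three values was rounded independently).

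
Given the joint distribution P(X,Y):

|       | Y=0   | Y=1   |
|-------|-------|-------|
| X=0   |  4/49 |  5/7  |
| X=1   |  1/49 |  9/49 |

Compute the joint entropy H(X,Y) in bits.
1.2054 bits

H(X,Y) = -Σ_{x,y} P(x,y) log₂ P(x,y). Per-cell terms -P(x,y)·log₂P(x,y):
  X=0: 0.2951, 0.3467
  X=1: 0.1146, 0.4490
Sum of the 4 terms: H(X,Y) = 1.2054 bits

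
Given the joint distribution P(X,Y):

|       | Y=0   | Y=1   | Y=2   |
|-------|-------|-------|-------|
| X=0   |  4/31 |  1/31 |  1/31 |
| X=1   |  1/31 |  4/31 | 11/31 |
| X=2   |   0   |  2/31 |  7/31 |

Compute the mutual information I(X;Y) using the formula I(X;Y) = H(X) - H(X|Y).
0.2992 bits

I(X;Y) = H(X) - H(X|Y)

Marginal of X (row sums):
  P(X=0) = 4/31 + 1/31 + 1/31 = 6/31
  P(X=1) = 1/31 + 4/31 + 11/31 = 16/31
  P(X=2) = 0 + 2/31 + 7/31 = 9/31
H(X) = -[(6/31)·log₂(6/31) + (16/31)·log₂(16/31) + (9/31)·log₂(9/31)]
  = 0.4586 + 0.4925 + 0.5180 = 1.4691 bits

Marginal of Y (column sums):
  P(Y=0) = 4/31 + 1/31 + 0 = 5/31
  P(Y=1) = 1/31 + 4/31 + 2/31 = 7/31
  P(Y=2) = 1/31 + 11/31 + 7/31 = 19/31
H(X|Y) = Σ_y P(y)·H(X|Y=y):
  Y=0: P(Y=0) = 5/31, P(X|Y=0) = (4/5, 1/5, 0) → H(X|Y=0) = 0.7219
  Y=1: P(Y=1) = 7/31, P(X|Y=1) = (1/7, 4/7, 2/7) → H(X|Y=1) = 1.3788
  Y=2: P(Y=2) = 19/31, P(X|Y=2) = (1/19, 11/19, 7/19) → H(X|Y=2) = 1.2108
H(X|Y) = (5/31)·0.7219 + (7/31)·1.3788 + (19/31)·1.2108 = 1.1699 bits

I(X;Y) = H(X) - H(X|Y) = 1.4691 - 1.1699 = 0.2992 bits

Cross-check via I(X;Y) = H(X) + H(Y) - H(X,Y): computing H(Y) from the column sums and H(X,Y) from the 9 cells in the same way gives H(Y) = 1.3422 bits and H(X,Y) = 2.5121 bits, so
I(X;Y) = 1.4691 + 1.3422 - 2.5121 = 0.2992 bits ✓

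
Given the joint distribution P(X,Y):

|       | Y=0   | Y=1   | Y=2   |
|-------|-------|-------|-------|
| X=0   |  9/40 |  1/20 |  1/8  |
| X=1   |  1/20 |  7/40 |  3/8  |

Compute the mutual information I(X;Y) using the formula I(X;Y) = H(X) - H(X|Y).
0.2053 bits

I(X;Y) = H(X) - H(X|Y)

Marginal of X (row sums):
  P(X=0) = 9/40 + 1/20 + 1/8 = 2/5
  P(X=1) = 1/20 + 7/40 + 3/8 = 3/5
H(X) = -[(2/5)·log₂(2/5) + (3/5)·log₂(3/5)]
  = 0.5288 + 0.4422 = 0.9710 bits

Marginal of Y (column sums):
  P(Y=0) = 9/40 + 1/20 = 11/40
  P(Y=1) = 1/20 + 7/40 = 9/40
  P(Y=2) = 1/8 + 3/8 = 1/2
H(X|Y) = Σ_y P(y)·H(X|Y=y):
  Y=0: P(Y=0) = 11/40, P(X|Y=0) = (9/11, 2/11) → H(X|Y=0) = 0.6840
  Y=1: P(Y=1) = 9/40, P(X|Y=1) = (2/9, 7/9) → H(X|Y=1) = 0.7642
  Y=2: P(Y=2) = 1/2, P(X|Y=2) = (1/4, 3/4) → H(X|Y=2) = 0.8113
H(X|Y) = (11/40)·0.6840 + (9/40)·0.7642 + (1/2)·0.8113 = 0.7657 bits

I(X;Y) = H(X) - H(X|Y) = 0.9710 - 0.7657 = 0.2053 bits

Cross-check via I(X;Y) = H(X) + H(Y) - H(X,Y): computing H(Y) from the column sums and H(X,Y) from the 6 cells in the same way gives H(Y) = 1.4964 bits and H(X,Y) = 2.2621 bits, so
I(X;Y) = 0.9710 + 1.4964 - 2.2621 = 0.2053 bits ✓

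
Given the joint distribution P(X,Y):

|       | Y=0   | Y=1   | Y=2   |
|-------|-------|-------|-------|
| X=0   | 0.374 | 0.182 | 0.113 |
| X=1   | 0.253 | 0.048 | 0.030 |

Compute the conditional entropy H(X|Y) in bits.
0.8860 bits

H(X|Y) = H(X,Y) - H(Y)

H(X,Y) = -Σ_{x,y} P(x,y) log₂ P(x,y). Per-cell terms -P(x,y)·log₂P(x,y):
  X=0: 0.53066, 0.44735, 0.35545
  X=1: 0.50165, 0.21028, 0.15177
Sum of the 6 terms: H(X,Y) = 2.1972 bits

Marginal of Y (column sums):
  P(Y=0) = 0.374 + 0.253 = 0.627
  P(Y=1) = 0.182 + 0.048 = 0.230
  P(Y=2) = 0.113 + 0.030 = 0.143
H(Y) = -[0.627·log₂(0.627) + 0.230·log₂(0.230) + 0.143·log₂(0.143)]
  = 0.42226 + 0.48767 + 0.40125 = 1.3112 bits

H(X|Y) = H(X,Y) - H(Y) = 2.1972 - 1.3112 = 0.8860 bits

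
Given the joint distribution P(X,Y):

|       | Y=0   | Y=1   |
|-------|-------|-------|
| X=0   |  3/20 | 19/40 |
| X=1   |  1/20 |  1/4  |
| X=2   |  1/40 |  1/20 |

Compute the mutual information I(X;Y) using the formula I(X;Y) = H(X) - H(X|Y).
0.0084 bits

I(X;Y) = H(X) - H(X|Y)

Marginal of X (row sums):
  P(X=0) = 3/20 + 19/40 = 5/8
  P(X=1) = 1/20 + 1/4 = 3/10
  P(X=2) = 1/40 + 1/20 = 3/40
H(X) = -[(5/8)·log₂(5/8) + (3/10)·log₂(3/10) + (3/40)·log₂(3/40)]
  = 0.423795 + 0.521090 + 0.280272 = 1.22516 bits

Marginal of Y (column sums):
  P(Y=0) = 3/20 + 1/20 + 1/40 = 9/40
  P(Y=1) = 19/40 + 1/4 + 1/20 = 31/40
H(X|Y) = Σ_y P(y)·H(X|Y=y):
  Y=0: P(Y=0) = 9/40, P(X|Y=0) = (2/3, 2/9, 1/9) → H(X|Y=0) = 1.224394
  Y=1: P(Y=1) = 31/40, P(X|Y=1) = (19/31, 10/31, 2/31) → H(X|Y=1) = 1.214522
H(X|Y) = (9/40)·1.224394 + (31/40)·1.214522 = 1.21674 bits

I(X;Y) = H(X) - H(X|Y) = 1.22516 - 1.21674 = 0.0084 bits

Cross-check via I(X;Y) = H(X) + H(Y) - H(X,Y): computing H(Y) from the column sums and H(X,Y) from the 6 cells in the same way gives H(Y) = 0.76919 bits and H(X,Y) = 1.98594 bits, so
I(X;Y) = 1.22516 + 0.76919 - 1.98594 = 0.0084 bits ✓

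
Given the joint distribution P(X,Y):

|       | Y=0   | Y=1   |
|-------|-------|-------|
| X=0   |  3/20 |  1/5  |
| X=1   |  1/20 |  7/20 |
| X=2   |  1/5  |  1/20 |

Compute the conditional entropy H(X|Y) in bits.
1.3307 bits

H(X|Y) = H(X,Y) - H(Y)

H(X,Y) = -Σ_{x,y} P(x,y) log₂ P(x,y). Per-cell terms -P(x,y)·log₂P(x,y):
  X=0: 0.410545, 0.464386
  X=1: 0.216096, 0.530101
  X=2: 0.464386, 0.216096
Sum of the 6 terms: H(X,Y) = 2.30161 bits

Marginal of Y (column sums):
  P(Y=0) = 3/20 + 1/20 + 1/5 = 2/5
  P(Y=1) = 1/5 + 7/20 + 1/20 = 3/5
H(Y) = -[(2/5)·log₂(2/5) + (3/5)·log₂(3/5)]
  = 0.528771 + 0.442179 = 0.97095 bits

H(X|Y) = H(X,Y) - H(Y) = 2.30161 - 0.97095 = 1.3307 bits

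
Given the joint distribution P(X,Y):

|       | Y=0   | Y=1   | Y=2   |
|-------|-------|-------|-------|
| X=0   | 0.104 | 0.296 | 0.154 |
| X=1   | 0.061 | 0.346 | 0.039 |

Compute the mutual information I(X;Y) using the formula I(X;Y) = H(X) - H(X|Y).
0.0554 bits

I(X;Y) = H(X) - H(X|Y)

Marginal of X (row sums):
  P(X=0) = 0.104 + 0.296 + 0.154 = 0.554
  P(X=1) = 0.061 + 0.346 + 0.039 = 0.446
H(X) = -[0.554·log₂(0.554) + 0.446·log₂(0.446)]
  = 0.47203 + 0.51954 = 0.99157 bits

Marginal of Y (column sums):
  P(Y=0) = 0.104 + 0.061 = 0.165
  P(Y=1) = 0.296 + 0.346 = 0.642
  P(Y=2) = 0.154 + 0.039 = 0.193
H(X|Y) = Σ_y P(y)·H(X|Y=y):
  Y=0: P(Y=0) = 0.165, P(X|Y=0) = (104/165, 61/165) → H(X|Y=0) = 0.95044
  Y=1: P(Y=1) = 0.642, P(X|Y=1) = (148/321, 173/321) → H(X|Y=1) = 0.99562
  Y=2: P(Y=2) = 0.193, P(X|Y=2) = (154/193, 39/193) → H(X|Y=2) = 0.72605
H(X|Y) = 0.165·0.95044 + 0.642·0.99562 + 0.193·0.72605 = 0.93614 bits

I(X;Y) = H(X) - H(X|Y) = 0.99157 - 0.93614 = 0.0554 bits

Cross-check via I(X;Y) = H(X) + H(Y) - H(X,Y): computing H(Y) from the column sums and H(X,Y) from the 6 cells in the same way gives H(Y) = 1.29743 bits and H(X,Y) = 2.23357 bits, so
I(X;Y) = 0.99157 + 1.29743 - 2.23357 = 0.0554 bits ✓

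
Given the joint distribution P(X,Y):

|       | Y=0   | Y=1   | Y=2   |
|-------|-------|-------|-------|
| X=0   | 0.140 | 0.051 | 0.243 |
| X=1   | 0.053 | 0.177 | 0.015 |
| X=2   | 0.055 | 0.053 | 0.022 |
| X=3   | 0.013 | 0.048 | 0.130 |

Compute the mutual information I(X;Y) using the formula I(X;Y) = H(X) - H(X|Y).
0.2995 bits

I(X;Y) = H(X) - H(X|Y)

Marginal of X (row sums):
  P(X=0) = 0.140 + 0.051 + 0.243 = 0.434
  P(X=1) = 0.053 + 0.177 + 0.015 = 0.245
  P(X=2) = 0.055 + 0.053 + 0.022 = 0.130
  P(X=3) = 0.013 + 0.048 + 0.130 = 0.191
H(X) = -[0.434·log₂(0.434) + 0.245·log₂(0.245) + 0.130·log₂(0.130) + 0.191·log₂(0.191)]
  = 0.52264 + 0.49714 + 0.38264 + 0.45618 = 1.85860 bits

Marginal of Y (column sums):
  P(Y=0) = 0.140 + 0.053 + 0.055 + 0.013 = 0.261
  P(Y=1) = 0.051 + 0.177 + 0.053 + 0.048 = 0.329
  P(Y=2) = 0.243 + 0.015 + 0.022 + 0.130 = 0.410
H(X|Y) = Σ_y P(y)·H(X|Y=y):
  Y=0: P(Y=0) = 0.261, P(X|Y=0) = (140/261, 53/261, 55/261, 13/261) → H(X|Y=0) = 1.63802
  Y=1: P(Y=1) = 0.329, P(X|Y=1) = (51/329, 177/329, 53/329, 48/329) → H(X|Y=1) = 1.72754
  Y=2: P(Y=2) = 0.410, P(X|Y=2) = (243/410, 3/82, 11/205, 13/41) → H(X|Y=2) = 1.37375
H(X|Y) = 0.261·1.63802 + 0.329·1.72754 + 0.410·1.37375 = 1.55912 bits

I(X;Y) = H(X) - H(X|Y) = 1.85860 - 1.55912 = 0.2995 bits

Cross-check via I(X;Y) = H(X) + H(Y) - H(X,Y): computing H(Y) from the column sums and H(X,Y) from the 12 cells in the same way gives H(Y) = 1.56083 bits and H(X,Y) = 3.11996 bits, so
I(X;Y) = 1.85860 + 1.56083 - 3.11996 = 0.2995 bits ✓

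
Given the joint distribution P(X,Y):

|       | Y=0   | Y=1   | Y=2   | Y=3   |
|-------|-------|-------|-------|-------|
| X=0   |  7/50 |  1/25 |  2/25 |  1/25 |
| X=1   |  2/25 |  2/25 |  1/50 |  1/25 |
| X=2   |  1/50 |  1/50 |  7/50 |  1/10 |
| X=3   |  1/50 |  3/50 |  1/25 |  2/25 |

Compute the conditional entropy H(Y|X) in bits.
1.7502 bits

H(Y|X) = H(X,Y) - H(X)

H(X,Y) = -Σ_{x,y} P(x,y) log₂ P(x,y). Per-cell terms -P(x,y)·log₂P(x,y):
  X=0: 0.39711, 0.18575, 0.29151, 0.18575
  X=1: 0.29151, 0.29151, 0.11288, 0.18575
  X=2: 0.11288, 0.11288, 0.39711, 0.33219
  X=3: 0.11288, 0.24353, 0.18575, 0.29151
Sum of the 16 terms: H(X,Y) = 3.7305 bits

Marginal of X (row sums):
  P(X=0) = 7/50 + 1/25 + 2/25 + 1/25 = 3/10
  P(X=1) = 2/25 + 2/25 + 1/50 + 1/25 = 11/50
  P(X=2) = 1/50 + 1/50 + 7/50 + 1/10 = 7/25
  P(X=3) = 1/50 + 3/50 + 1/25 + 2/25 = 1/5
H(X) = -[(3/10)·log₂(3/10) + (11/50)·log₂(11/50) + (7/25)·log₂(7/25) + (1/5)·log₂(1/5)]
  = 0.52109 + 0.48057 + 0.51422 + 0.46439 = 1.9803 bits

H(Y|X) = H(X,Y) - H(X) = 3.7305 - 1.9803 = 1.7502 bits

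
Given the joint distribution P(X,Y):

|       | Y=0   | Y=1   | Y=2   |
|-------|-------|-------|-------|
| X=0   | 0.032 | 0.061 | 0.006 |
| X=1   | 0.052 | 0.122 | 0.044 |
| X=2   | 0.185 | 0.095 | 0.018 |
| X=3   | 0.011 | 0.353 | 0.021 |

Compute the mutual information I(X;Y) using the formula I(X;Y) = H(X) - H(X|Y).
0.2682 bits

I(X;Y) = H(X) - H(X|Y)

Marginal of X (row sums):
  P(X=0) = 0.032 + 0.061 + 0.006 = 0.099
  P(X=1) = 0.052 + 0.122 + 0.044 = 0.218
  P(X=2) = 0.185 + 0.095 + 0.018 = 0.298
  P(X=3) = 0.011 + 0.353 + 0.021 = 0.385
H(X) = -[0.099·log₂(0.099) + 0.218·log₂(0.218) + 0.298·log₂(0.298) + 0.385·log₂(0.385)]
  = 0.330306 + 0.479077 + 0.520491 + 0.530172 = 1.86005 bits

Marginal of Y (column sums):
  P(Y=0) = 0.032 + 0.052 + 0.185 + 0.011 = 0.280
  P(Y=1) = 0.061 + 0.122 + 0.095 + 0.353 = 0.631
  P(Y=2) = 0.006 + 0.044 + 0.018 + 0.021 = 0.089
H(X|Y) = Σ_y P(y)·H(X|Y=y):
  Y=0: P(Y=0) = 0.280, P(X|Y=0) = (4/35, 13/70, 37/56, 11/280) → H(X|Y=0) = 1.387204
  Y=1: P(Y=1) = 0.631, P(X|Y=1) = (61/631, 122/631, 95/631, 353/631) → H(X|Y=1) = 1.664277
  Y=2: P(Y=2) = 0.089, P(X|Y=2) = (6/89, 44/89, 18/89, 21/89) → H(X|Y=2) = 1.722676
H(X|Y) = 0.280·1.387204 + 0.631·1.664277 + 0.089·1.722676 = 1.59189 bits

I(X;Y) = H(X) - H(X|Y) = 1.86005 - 1.59189 = 0.2682 bits

Cross-check via I(X;Y) = H(X) + H(Y) - H(X,Y): computing H(Y) from the column sums and H(X,Y) from the 12 cells in the same way gives H(Y) = 1.24400 bits and H(X,Y) = 2.83589 bits, so
I(X;Y) = 1.86005 + 1.24400 - 2.83589 = 0.2682 bits ✓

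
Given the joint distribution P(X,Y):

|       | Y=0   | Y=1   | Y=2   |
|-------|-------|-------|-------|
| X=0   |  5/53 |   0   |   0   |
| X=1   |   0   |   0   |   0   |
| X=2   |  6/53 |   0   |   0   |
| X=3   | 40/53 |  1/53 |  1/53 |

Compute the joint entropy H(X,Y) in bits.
1.1997 bits

H(X,Y) = -Σ_{x,y} P(x,y) log₂ P(x,y). Per-cell terms -P(x,y)·log₂P(x,y):
  X=0: 0.3213, 0.0000, 0.0000
  X=1: 0.0000, 0.0000, 0.0000
  X=2: 0.3558, 0.0000, 0.0000
  X=3: 0.3064, 0.1081, 0.1081
  (cells with P = 0 contribute 0)
Sum of the 12 terms: H(X,Y) = 1.1997 bits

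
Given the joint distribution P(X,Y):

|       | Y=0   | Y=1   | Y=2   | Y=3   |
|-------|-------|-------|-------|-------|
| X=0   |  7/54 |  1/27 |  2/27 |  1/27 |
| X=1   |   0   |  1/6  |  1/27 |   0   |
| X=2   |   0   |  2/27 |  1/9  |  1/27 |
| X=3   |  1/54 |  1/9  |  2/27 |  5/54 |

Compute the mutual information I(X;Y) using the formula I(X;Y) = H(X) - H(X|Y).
0.3913 bits

I(X;Y) = H(X) - H(X|Y)

Marginal of X (row sums):
  P(X=0) = 7/54 + 1/27 + 2/27 + 1/27 = 5/18
  P(X=1) = 0 + 1/6 + 1/27 + 0 = 11/54
  P(X=2) = 0 + 2/27 + 1/9 + 1/27 = 2/9
  P(X=3) = 1/54 + 1/9 + 2/27 + 5/54 = 8/27
H(X) = -[(5/18)·log₂(5/18) + (11/54)·log₂(11/54) + (2/9)·log₂(2/9) + (8/27)·log₂(8/27)]
  = 0.5133 + 0.4676 + 0.4822 + 0.5200 = 1.9831 bits

Marginal of Y (column sums):
  P(Y=0) = 7/54 + 0 + 0 + 1/54 = 4/27
  P(Y=1) = 1/27 + 1/6 + 2/27 + 1/9 = 7/18
  P(Y=2) = 2/27 + 1/27 + 1/9 + 2/27 = 8/27
  P(Y=3) = 1/27 + 0 + 1/27 + 5/54 = 1/6
H(X|Y) = Σ_y P(y)·H(X|Y=y):
  Y=0: P(Y=0) = 4/27, P(X|Y=0) = (7/8, 0, 0, 1/8) → H(X|Y=0) = 0.5436
  Y=1: P(Y=1) = 7/18, P(X|Y=1) = (2/21, 3/7, 4/21, 2/7) → H(X|Y=1) = 1.8190
  Y=2: P(Y=2) = 8/27, P(X|Y=2) = (1/4, 1/8, 3/8, 1/4) → H(X|Y=2) = 1.9056
  Y=3: P(Y=3) = 1/6, P(X|Y=3) = (2/9, 0, 2/9, 5/9) → H(X|Y=3) = 1.4355
H(X|Y) = (4/27)·0.5436 + (7/18)·1.8190 + (8/27)·1.9056 + (1/6)·1.4355 = 1.5918 bits

I(X;Y) = H(X) - H(X|Y) = 1.9831 - 1.5918 = 0.3913 bits

Cross-check via I(X;Y) = H(X) + H(Y) - H(X,Y): computing H(Y) from the column sums and H(X,Y) from the 16 cells in the same way gives H(Y) = 1.8888 bits and H(X,Y) = 3.4806 bits, so
I(X;Y) = 1.9831 + 1.8888 - 3.4806 = 0.3913 bits ✓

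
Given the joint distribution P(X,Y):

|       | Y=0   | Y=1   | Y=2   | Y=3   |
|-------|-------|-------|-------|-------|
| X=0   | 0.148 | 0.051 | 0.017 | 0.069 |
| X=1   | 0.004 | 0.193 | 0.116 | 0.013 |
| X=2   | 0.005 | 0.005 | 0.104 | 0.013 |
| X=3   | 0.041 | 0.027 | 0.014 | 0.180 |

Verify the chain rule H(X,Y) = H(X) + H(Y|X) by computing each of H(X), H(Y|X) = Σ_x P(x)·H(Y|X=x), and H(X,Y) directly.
H(X) = 1.9277 bits, H(Y|X) = 1.3558 bits, H(X,Y) = 3.2835 bits

Marginal of X (row sums):
  P(X=0) = 0.148 + 0.051 + 0.017 + 0.069 = 0.285
  P(X=1) = 0.004 + 0.193 + 0.116 + 0.013 = 0.326
  P(X=2) = 0.005 + 0.005 + 0.104 + 0.013 = 0.127
  P(X=3) = 0.041 + 0.027 + 0.014 + 0.180 = 0.262
H(X) = -[0.285·log₂(0.285) + 0.326·log₂(0.326) + 0.127·log₂(0.127) + 0.262·log₂(0.262)]
  = 0.51613 + 0.52716 + 0.37809 + 0.50628 = 1.9277 bits

H(Y|X) = Σ_x P(x)·H(Y|X=x):
  X=0: P(X=0) = 0.285, P(Y|X=0) = (148/285, 17/95, 17/285, 23/95) → H(Y|X=0) = 1.67318
  X=1: P(X=1) = 0.326, P(Y|X=1) = (2/163, 193/326, 58/163, 13/326) → H(Y|X=1) = 1.24144
  X=2: P(X=2) = 0.127, P(Y|X=2) = (5/127, 5/127, 104/127, 13/127) → H(Y|X=2) = 0.94010
  X=3: P(X=3) = 0.262, P(Y|X=3) = (41/262, 27/262, 7/131, 90/131) → H(Y|X=3) = 1.35450
H(Y|X) = 0.285·1.67318 + 0.326·1.24144 + 0.127·0.94010 + 0.262·1.35450 = 1.3558 bits

H(X,Y) = -Σ_{x,y} P(x,y) log₂ P(x,y). Per-cell terms -P(x,y)·log₂P(x,y):
  X=0: 0.40794, 0.21896, 0.09993, 0.26615
  X=1: 0.03186, 0.45805, 0.36051, 0.08145
  X=2: 0.03822, 0.03822, 0.33960, 0.08145
  X=3: 0.18894, 0.14069, 0.08622, 0.44531
Sum of the 16 terms: H(X,Y) = 3.2835 bits

Chain rule check:
  H(X) + H(Y|X) = 1.9277 + 1.3558 = 3.2835 bits
  H(X,Y) = 3.2835 bits
✓ Chain rule verified.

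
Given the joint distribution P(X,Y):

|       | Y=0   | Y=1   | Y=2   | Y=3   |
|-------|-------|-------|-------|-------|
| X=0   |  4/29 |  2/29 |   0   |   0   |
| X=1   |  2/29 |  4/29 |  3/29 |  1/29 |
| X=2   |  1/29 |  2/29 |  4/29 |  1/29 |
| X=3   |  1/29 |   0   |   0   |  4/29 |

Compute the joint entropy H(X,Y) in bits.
3.3837 bits

H(X,Y) = -Σ_{x,y} P(x,y) log₂ P(x,y). Per-cell terms -P(x,y)·log₂P(x,y):
  X=0: 0.3942, 0.2661, 0.0000, 0.0000
  X=1: 0.2661, 0.3942, 0.3386, 0.1675
  X=2: 0.1675, 0.2661, 0.3942, 0.1675
  X=3: 0.1675, 0.0000, 0.0000, 0.3942
  (cells with P = 0 contribute 0)
Sum of the 16 terms: H(X,Y) = 3.3837 bits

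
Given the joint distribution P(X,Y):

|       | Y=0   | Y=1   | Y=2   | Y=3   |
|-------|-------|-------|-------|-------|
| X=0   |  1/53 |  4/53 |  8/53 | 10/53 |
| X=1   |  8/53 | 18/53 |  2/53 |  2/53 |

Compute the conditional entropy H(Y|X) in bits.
1.5655 bits

H(Y|X) = H(X,Y) - H(X)

H(X,Y) = -Σ_{x,y} P(x,y) log₂ P(x,y). Per-cell terms -P(x,y)·log₂P(x,y):
  X=0: 0.108074, 0.281352, 0.411762, 0.453961
  X=1: 0.411762, 0.529131, 0.178412, 0.178412
Sum of the 8 terms: H(X,Y) = 2.55287 bits

Marginal of X (row sums):
  P(X=0) = 1/53 + 4/53 + 8/53 + 10/53 = 23/53
  P(X=1) = 8/53 + 18/53 + 2/53 + 2/53 = 30/53
H(X) = -[(23/53)·log₂(23/53) + (30/53)·log₂(30/53)]
  = 0.522646 + 0.464734 = 0.98738 bits

H(Y|X) = H(X,Y) - H(X) = 2.55287 - 0.98738 = 1.5655 bits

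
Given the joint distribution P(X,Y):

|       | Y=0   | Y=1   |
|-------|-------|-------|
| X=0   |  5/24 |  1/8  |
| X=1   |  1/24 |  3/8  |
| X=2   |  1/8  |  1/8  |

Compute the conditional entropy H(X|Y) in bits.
1.3637 bits

H(X|Y) = H(X,Y) - H(Y)

H(X,Y) = -Σ_{x,y} P(x,y) log₂ P(x,y). Per-cell terms -P(x,y)·log₂P(x,y):
  X=0: 0.4715, 0.3750
  X=1: 0.1910, 0.5306
  X=2: 0.3750, 0.3750
Sum of the 6 terms: H(X,Y) = 2.3181 bits

Marginal of Y (column sums):
  P(Y=0) = 5/24 + 1/24 + 1/8 = 3/8
  P(Y=1) = 1/8 + 3/8 + 1/8 = 5/8
H(Y) = -[(3/8)·log₂(3/8) + (5/8)·log₂(5/8)]
  = 0.5306 + 0.4238 = 0.9544 bits

H(X|Y) = H(X,Y) - H(Y) = 2.3181 - 0.9544 = 1.3637 bits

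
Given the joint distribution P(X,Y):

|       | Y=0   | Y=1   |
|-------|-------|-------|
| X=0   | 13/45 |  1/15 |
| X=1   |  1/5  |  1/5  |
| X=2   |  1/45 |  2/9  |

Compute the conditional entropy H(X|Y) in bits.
1.3114 bits

H(X|Y) = H(X,Y) - H(Y)

H(X,Y) = -Σ_{x,y} P(x,y) log₂ P(x,y). Per-cell terms -P(x,y)·log₂P(x,y):
  X=0: 0.5175, 0.2605
  X=1: 0.4644, 0.4644
  X=2: 0.1220, 0.4822
Sum of the 6 terms: H(X,Y) = 2.3110 bits

Marginal of Y (column sums):
  P(Y=0) = 13/45 + 1/5 + 1/45 = 23/45
  P(Y=1) = 1/15 + 1/5 + 2/9 = 22/45
H(Y) = -[(23/45)·log₂(23/45) + (22/45)·log₂(22/45)]
  = 0.4949 + 0.5047 = 0.9996 bits

H(X|Y) = H(X,Y) - H(Y) = 2.3110 - 0.9996 = 1.3114 bits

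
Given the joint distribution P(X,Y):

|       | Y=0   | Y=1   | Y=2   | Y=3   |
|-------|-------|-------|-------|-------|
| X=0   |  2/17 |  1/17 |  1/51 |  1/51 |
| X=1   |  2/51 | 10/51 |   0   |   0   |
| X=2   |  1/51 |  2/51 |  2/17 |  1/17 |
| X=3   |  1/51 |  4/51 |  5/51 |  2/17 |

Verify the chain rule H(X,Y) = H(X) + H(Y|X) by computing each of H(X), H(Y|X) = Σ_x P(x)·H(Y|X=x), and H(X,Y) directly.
H(X) = 1.9843 bits, H(Y|X) = 1.4750 bits, H(X,Y) = 3.4593 bits

Marginal of X (row sums):
  P(X=0) = 2/17 + 1/17 + 1/51 + 1/51 = 11/51
  P(X=1) = 2/51 + 10/51 + 0 + 0 = 4/17
  P(X=2) = 1/51 + 2/51 + 2/17 + 1/17 = 4/17
  P(X=3) = 1/51 + 4/51 + 5/51 + 2/17 = 16/51
H(X) = -[(11/51)·log₂(11/51) + (4/17)·log₂(4/17) + (4/17)·log₂(4/17) + (16/51)·log₂(16/51)]
  = 0.47731 + 0.49117 + 0.49117 + 0.52468 = 1.9843 bits

H(Y|X) = Σ_x P(x)·H(Y|X=x):
  X=0: P(X=0) = 11/51, P(Y|X=0) = (6/11, 3/11, 1/11, 1/11) → H(Y|X=0) = 1.61719
  X=1: P(X=1) = 4/17, P(Y|X=1) = (1/6, 5/6, 0, 0) → H(Y|X=1) = 0.65002
  X=2: P(X=2) = 4/17, P(Y|X=2) = (1/12, 1/6, 1/2, 1/4) → H(Y|X=2) = 1.72957
  X=3: P(X=3) = 16/51, P(Y|X=3) = (1/16, 1/4, 5/16, 3/8) → H(Y|X=3) = 1.80504
H(Y|X) = (11/51)·1.61719 + (4/17)·0.65002 + (4/17)·1.72957 + (16/51)·1.80504 = 1.4750 bits

H(X,Y) = -Σ_{x,y} P(x,y) log₂ P(x,y). Per-cell terms -P(x,y)·log₂P(x,y):
  X=0: 0.36323, 0.24044, 0.11122, 0.11122
  X=1: 0.18323, 0.46088, 0.00000, 0.00000
  X=2: 0.11122, 0.18323, 0.36323, 0.24044
  X=3: 0.11122, 0.28803, 0.32848, 0.36323
  (cells with P = 0 contribute 0)
Sum of the 16 terms: H(X,Y) = 3.4593 bits

Chain rule check:
  H(X) + H(Y|X) = 1.9843 + 1.4750 = 3.4593 bits
  H(X,Y) = 3.4593 bits
✓ Chain rule verified.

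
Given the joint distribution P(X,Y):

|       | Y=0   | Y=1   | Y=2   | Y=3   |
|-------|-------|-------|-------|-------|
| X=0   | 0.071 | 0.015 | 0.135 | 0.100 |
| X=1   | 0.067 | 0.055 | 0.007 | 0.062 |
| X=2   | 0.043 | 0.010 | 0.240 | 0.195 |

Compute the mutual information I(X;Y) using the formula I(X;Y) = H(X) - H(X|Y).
0.1963 bits

I(X;Y) = H(X) - H(X|Y)

Marginal of X (row sums):
  P(X=0) = 0.071 + 0.015 + 0.135 + 0.100 = 0.321
  P(X=1) = 0.067 + 0.055 + 0.007 + 0.062 = 0.191
  P(X=2) = 0.043 + 0.010 + 0.240 + 0.195 = 0.488
H(X) = -[0.321·log₂(0.321) + 0.191·log₂(0.191) + 0.488·log₂(0.488)]
  = 0.5262 + 0.4562 + 0.5051 = 1.4875 bits

Marginal of Y (column sums):
  P(Y=0) = 0.071 + 0.067 + 0.043 = 0.181
  P(Y=1) = 0.015 + 0.055 + 0.010 = 0.080
  P(Y=2) = 0.135 + 0.007 + 0.240 = 0.382
  P(Y=3) = 0.100 + 0.062 + 0.195 = 0.357
H(X|Y) = Σ_y P(y)·H(X|Y=y):
  Y=0: P(Y=0) = 0.181, P(X|Y=0) = (71/181, 67/181, 43/181) → H(X|Y=0) = 1.5529
  Y=1: P(Y=1) = 0.080, P(X|Y=1) = (3/16, 11/16, 1/8) → H(X|Y=1) = 1.1995
  Y=2: P(Y=2) = 0.382, P(X|Y=2) = (135/382, 7/382, 120/191) → H(X|Y=2) = 1.0573
  Y=3: P(Y=3) = 0.357, P(X|Y=3) = (100/357, 62/357, 65/119) → H(X|Y=3) = 1.4294
H(X|Y) = 0.181·1.5529 + 0.080·1.1995 + 0.382·1.0573 + 0.357·1.4294 = 1.2912 bits

I(X;Y) = H(X) - H(X|Y) = 1.4875 - 1.2912 = 0.1963 bits

Cross-check via I(X;Y) = H(X) + H(Y) - H(X,Y): computing H(Y) from the column sums and H(X,Y) from the 12 cells in the same way gives H(Y) = 1.7987 bits and H(X,Y) = 3.0899 bits, so
I(X;Y) = 1.4875 + 1.7987 - 3.0899 = 0.1963 bits ✓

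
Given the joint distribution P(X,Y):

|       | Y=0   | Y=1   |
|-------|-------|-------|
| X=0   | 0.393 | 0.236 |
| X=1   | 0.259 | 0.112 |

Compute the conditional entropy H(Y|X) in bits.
0.9282 bits

H(Y|X) = H(X,Y) - H(X)

H(X,Y) = -Σ_{x,y} P(x,y) log₂ P(x,y). Per-cell terms -P(x,y)·log₂P(x,y):
  X=0: 0.529528, 0.491621
  X=1: 0.504785, 0.353744
Sum of the 4 terms: H(X,Y) = 1.87968 bits

Marginal of X (row sums):
  P(X=0) = 0.393 + 0.236 = 0.629
  P(X=1) = 0.259 + 0.112 = 0.371
H(X) = -[0.629·log₂(0.629) + 0.371·log₂(0.371)]
  = 0.420718 + 0.530719 = 0.95144 bits

H(Y|X) = H(X,Y) - H(X) = 1.87968 - 0.95144 = 0.9282 bits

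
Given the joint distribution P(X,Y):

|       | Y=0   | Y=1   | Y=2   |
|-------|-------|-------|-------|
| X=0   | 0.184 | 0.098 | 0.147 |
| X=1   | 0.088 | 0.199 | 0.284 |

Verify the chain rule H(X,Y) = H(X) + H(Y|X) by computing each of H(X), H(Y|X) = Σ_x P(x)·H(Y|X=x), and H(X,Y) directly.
H(X) = 0.9854 bits, H(Y|X) = 1.4868 bits, H(X,Y) = 2.4722 bits

Marginal of X (row sums):
  P(X=0) = 0.184 + 0.098 + 0.147 = 0.429
  P(X=1) = 0.088 + 0.199 + 0.284 = 0.571
H(X) = -[0.429·log₂(0.429) + 0.571·log₂(0.571)]
  = 0.52379 + 0.46162 = 0.9854 bits

H(Y|X) = Σ_x P(x)·H(Y|X=x):
  X=0: P(X=0) = 0.429, P(Y|X=0) = (184/429, 98/429, 49/143) → H(Y|X=0) = 1.53987
  X=1: P(X=1) = 0.571, P(Y|X=1) = (88/571, 199/571, 284/571) → H(Y|X=1) = 1.44693
H(Y|X) = 0.429·1.53987 + 0.571·1.44693 = 1.4868 bits

H(X,Y) = -Σ_{x,y} P(x,y) log₂ P(x,y). Per-cell terms -P(x,y)·log₂P(x,y):
  X=0: 0.44937, 0.32841, 0.40662
  X=1: 0.30856, 0.46350, 0.51575
Sum of the 6 terms: H(X,Y) = 2.4722 bits

Chain rule check:
  H(X) + H(Y|X) = 0.9854 + 1.4868 = 2.4722 bits
  H(X,Y) = 2.4722 bits
✓ Chain rule verified.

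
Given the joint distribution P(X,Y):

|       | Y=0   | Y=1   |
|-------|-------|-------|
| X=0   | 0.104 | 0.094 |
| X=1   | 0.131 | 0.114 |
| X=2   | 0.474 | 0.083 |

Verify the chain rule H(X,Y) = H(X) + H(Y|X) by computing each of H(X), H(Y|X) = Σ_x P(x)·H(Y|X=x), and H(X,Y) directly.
H(X) = 1.4300 bits, H(Y|X) = 0.7801 bits, H(X,Y) = 2.2101 bits

Marginal of X (row sums):
  P(X=0) = 0.104 + 0.094 = 0.198
  P(X=1) = 0.131 + 0.114 = 0.245
  P(X=2) = 0.474 + 0.083 = 0.557
H(X) = -[0.198·log₂(0.198) + 0.245·log₂(0.245) + 0.557·log₂(0.557)]
  = 0.46261 + 0.49714 + 0.47025 = 1.4300 bits

H(Y|X) = Σ_x P(x)·H(Y|X=x):
  X=0: P(X=0) = 0.198, P(Y|X=0) = (52/99, 47/99) → H(Y|X=0) = 0.99816
  X=1: P(X=1) = 0.245, P(Y|X=1) = (131/245, 114/245) → H(Y|X=1) = 0.99652
  X=2: P(X=2) = 0.557, P(Y|X=2) = (474/557, 83/557) → H(Y|X=2) = 0.60736
H(Y|X) = 0.198·0.99816 + 0.245·0.99652 + 0.557·0.60736 = 0.7801 bits

H(X,Y) = -Σ_{x,y} P(x,y) log₂ P(x,y). Per-cell terms -P(x,y)·log₂P(x,y):
  X=0: 0.33960, 0.32065
  X=1: 0.38414, 0.35715
  X=2: 0.51052, 0.29803
Sum of the 6 terms: H(X,Y) = 2.2101 bits

Chain rule check:
  H(X) + H(Y|X) = 1.4300 + 0.7801 = 2.2101 bits
  H(X,Y) = 2.2101 bits
✓ Chain rule verified.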